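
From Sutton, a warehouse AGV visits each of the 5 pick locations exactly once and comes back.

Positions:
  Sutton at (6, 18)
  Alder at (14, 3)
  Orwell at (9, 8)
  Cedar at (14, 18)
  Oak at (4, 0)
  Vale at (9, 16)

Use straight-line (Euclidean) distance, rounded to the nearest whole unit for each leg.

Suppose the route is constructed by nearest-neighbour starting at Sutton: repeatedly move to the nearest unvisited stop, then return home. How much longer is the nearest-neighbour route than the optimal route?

From Sutton: Vale=4, Cedar=8, Orwell=10, Alder=17, Oak=18 → choose Vale (4).
From Vale: Cedar=5, Orwell=8, Alder=14, Oak=17 → choose Cedar (5).
From Cedar: Orwell=11, Alder=15, Oak=21 → choose Orwell (11).
From Orwell: Alder=7, Oak=9 → choose Alder (7).
From Alder: Oak=10 → choose Oak (10).
NN route Sutton → Vale → Cedar → Orwell → Alder → Oak → Sutton costs 55.
Optimal: Sutton → Orwell → Oak → Alder → Cedar → Vale → Sutton costs 53 (by enumerating all 60 distinct tours).
Excess = 55 − 53 = 2.

The nearest-neighbour route is 2 longer than optimal.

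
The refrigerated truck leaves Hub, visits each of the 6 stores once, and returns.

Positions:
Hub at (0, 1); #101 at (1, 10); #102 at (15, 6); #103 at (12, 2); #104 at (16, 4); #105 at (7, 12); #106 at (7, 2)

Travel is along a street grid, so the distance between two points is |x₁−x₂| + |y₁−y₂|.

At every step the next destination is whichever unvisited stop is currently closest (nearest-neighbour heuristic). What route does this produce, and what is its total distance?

Hub → [#106:8 / #101:10 / #103:13 / #105:18 / #104:19 / #102:20] → #106 (8)
#106 → [#103:5 / #105:10 / #104:11 / #102:12 / #101:14] → #103 (5)
#103 → [#104:6 / #102:7 / #105:15 / #101:19] → #104 (6)
#104 → [#102:3 / #105:17 / #101:21] → #102 (3)
#102 → [#105:14 / #101:18] → #105 (14)
#105 → [#101:8] → #101 (8)
Return #101→Hub: 10.
Total = 8 + 5 + 6 + 3 + 14 + 8 + 10 = 54.

Total distance 54 via the nearest-neighbour route Hub → #106 → #103 → #104 → #102 → #105 → #101 → Hub.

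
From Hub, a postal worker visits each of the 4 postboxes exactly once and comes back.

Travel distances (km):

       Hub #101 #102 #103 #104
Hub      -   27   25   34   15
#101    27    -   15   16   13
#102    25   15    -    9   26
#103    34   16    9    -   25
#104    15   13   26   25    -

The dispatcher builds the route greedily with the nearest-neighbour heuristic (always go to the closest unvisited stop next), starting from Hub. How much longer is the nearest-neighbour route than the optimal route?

The nearest-neighbour route is 8 km longer than optimal.

From Hub: #104=15, #102=25, #101=27, #103=34 → choose #104 (15).
From #104: #101=13, #103=25, #102=26 → choose #101 (13).
From #101: #102=15, #103=16 → choose #102 (15).
From #102: #103=9 → choose #103 (9).
NN route Hub → #104 → #101 → #102 → #103 → Hub costs 86.
Optimal: Hub → #102 → #103 → #101 → #104 → Hub costs 78 (by enumerating all 12 distinct tours).
Excess = 86 − 78 = 8.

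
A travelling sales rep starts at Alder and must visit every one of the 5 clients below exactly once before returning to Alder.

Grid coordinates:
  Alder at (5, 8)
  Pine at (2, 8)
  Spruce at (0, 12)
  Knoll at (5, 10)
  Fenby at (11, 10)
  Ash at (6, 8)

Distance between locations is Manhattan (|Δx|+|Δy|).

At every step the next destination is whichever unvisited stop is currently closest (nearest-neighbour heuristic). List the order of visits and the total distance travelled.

From Alder: distances to unvisited — Ash=1, Knoll=2, Pine=3, Fenby=8, Spruce=9. Nearest is Ash (1).
From Ash: distances to unvisited — Knoll=3, Pine=4, Fenby=7, Spruce=10. Nearest is Knoll (3).
From Knoll: distances to unvisited — Pine=5, Fenby=6, Spruce=7. Nearest is Pine (5).
From Pine: distances to unvisited — Spruce=6, Fenby=11. Nearest is Spruce (6).
From Spruce: distances to unvisited — Fenby=13. Nearest is Fenby (13).
Return Fenby→Alder: 8.
Total = 1 + 3 + 5 + 6 + 13 + 8 = 36.

36 along Alder → Ash → Knoll → Pine → Spruce → Fenby → Alder.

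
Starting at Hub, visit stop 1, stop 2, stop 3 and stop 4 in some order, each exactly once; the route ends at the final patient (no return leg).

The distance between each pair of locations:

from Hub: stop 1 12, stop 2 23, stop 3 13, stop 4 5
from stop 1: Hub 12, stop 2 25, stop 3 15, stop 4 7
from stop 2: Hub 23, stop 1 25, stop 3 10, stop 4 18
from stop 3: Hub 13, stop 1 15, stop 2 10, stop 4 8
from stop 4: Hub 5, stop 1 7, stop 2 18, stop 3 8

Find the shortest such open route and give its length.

There are 4! = 24 possible orderings.
Hub - stop 1 - stop 2 - stop 3 - stop 4: 12+25+10+8 = 55
Hub - stop 1 - stop 2 - stop 4 - stop 3: 12+25+18+8 = 63
Hub - stop 1 - stop 3 - stop 2 - stop 4: 12+15+10+18 = 55
Hub - stop 1 - stop 3 - stop 4 - stop 2: 12+15+8+18 = 53
Hub - stop 1 - stop 4 - stop 2 - stop 3: 12+7+18+10 = 47
Hub - stop 1 - stop 4 - stop 3 - stop 2: 12+7+8+10 = 37
Hub - stop 2 - stop 1 - stop 3 - stop 4: 23+25+15+8 = 71
Hub - stop 2 - stop 1 - stop 4 - stop 3: 23+25+7+8 = 63
Hub - stop 2 - stop 3 - stop 1 - stop 4: 23+10+15+7 = 55
Hub - stop 2 - stop 3 - stop 4 - stop 1: 23+10+8+7 = 48
Hub - stop 2 - stop 4 - stop 1 - stop 3: 23+18+7+15 = 63
Hub - stop 2 - stop 4 - stop 3 - stop 1: 23+18+8+15 = 64
Hub - stop 3 - stop 1 - stop 2 - stop 4: 13+15+25+18 = 71
Hub - stop 3 - stop 1 - stop 4 - stop 2: 13+15+7+18 = 53
… (10 more)
The minimum is 37.
One shortest path: Hub → stop 1 → stop 4 → stop 3 → stop 2.

Minimum one-way distance = 37.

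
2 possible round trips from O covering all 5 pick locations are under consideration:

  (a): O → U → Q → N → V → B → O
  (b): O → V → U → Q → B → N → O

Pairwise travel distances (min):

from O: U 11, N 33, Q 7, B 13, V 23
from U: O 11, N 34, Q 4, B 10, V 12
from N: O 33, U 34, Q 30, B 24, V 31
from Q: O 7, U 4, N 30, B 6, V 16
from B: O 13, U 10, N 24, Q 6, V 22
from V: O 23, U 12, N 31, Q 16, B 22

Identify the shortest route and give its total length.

102 min — (b) is the shortest.

(a): 11 + 4 + 30 + 31 + 22 + 13 = 111
(b): 23 + 12 + 4 + 6 + 24 + 33 = 102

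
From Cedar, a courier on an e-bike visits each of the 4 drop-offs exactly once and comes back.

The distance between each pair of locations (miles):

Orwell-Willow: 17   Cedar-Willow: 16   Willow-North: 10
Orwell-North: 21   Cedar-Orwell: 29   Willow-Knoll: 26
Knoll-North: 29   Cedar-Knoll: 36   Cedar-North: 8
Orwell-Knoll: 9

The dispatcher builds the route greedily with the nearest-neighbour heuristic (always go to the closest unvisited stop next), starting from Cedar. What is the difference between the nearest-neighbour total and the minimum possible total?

Excess over optimum: 1 miles.

From Cedar: North=8, Willow=16, Orwell=29, Knoll=36 → choose North (8).
From North: Willow=10, Orwell=21, Knoll=29 → choose Willow (10).
From Willow: Orwell=17, Knoll=26 → choose Orwell (17).
From Orwell: Knoll=9 → choose Knoll (9).
NN route Cedar → North → Willow → Orwell → Knoll → Cedar costs 80.
Optimal: Cedar → Willow → Orwell → Knoll → North → Cedar costs 79 (by enumerating all 12 distinct tours).
Excess = 80 − 79 = 1.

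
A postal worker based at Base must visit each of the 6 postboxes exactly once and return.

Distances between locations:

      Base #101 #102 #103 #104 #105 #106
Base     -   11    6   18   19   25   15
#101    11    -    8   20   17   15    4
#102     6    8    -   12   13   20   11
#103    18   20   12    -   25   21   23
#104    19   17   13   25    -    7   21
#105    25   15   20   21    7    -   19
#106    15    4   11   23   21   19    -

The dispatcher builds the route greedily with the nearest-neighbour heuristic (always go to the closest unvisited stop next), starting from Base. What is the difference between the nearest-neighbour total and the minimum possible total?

Base: #102=6, #101=11, #106=15, #103=18, #104=19, #105=25 ⇒ #102
#102: #101=8, #106=11, #103=12, #104=13, #105=20 ⇒ #101
#101: #106=4, #105=15, #104=17, #103=20 ⇒ #106
#106: #105=19, #104=21, #103=23 ⇒ #105
#105: #104=7, #103=21 ⇒ #104
#104: #103=25 ⇒ #103
NN route Base → #102 → #101 → #106 → #105 → #104 → #103 → Base costs 87.
Optimal: Base → #101 → #106 → #104 → #105 → #103 → #102 → Base costs 82 (by enumerating all 360 distinct tours).
Excess = 87 − 82 = 5.

Excess over optimum: 5.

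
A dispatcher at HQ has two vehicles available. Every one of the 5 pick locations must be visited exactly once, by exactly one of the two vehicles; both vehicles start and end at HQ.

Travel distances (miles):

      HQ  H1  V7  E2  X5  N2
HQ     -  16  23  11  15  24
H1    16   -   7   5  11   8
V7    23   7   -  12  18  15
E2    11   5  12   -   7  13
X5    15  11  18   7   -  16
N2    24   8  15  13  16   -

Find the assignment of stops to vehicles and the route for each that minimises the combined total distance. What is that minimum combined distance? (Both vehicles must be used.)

Minimum combined distance: 91 miles.

Try each way of splitting the stops between the two vehicles (each non-empty) and, for each split, find the best tour for each vehicle:
  {H1} + {V7, E2, X5, N2}: 32 + 69 = 101
  {V7} + {H1, E2, X5, N2}: 46 + 55 = 101
  {H1, V7} + {E2, X5, N2}: 46 + 55 = 101
  {E2} + {H1, V7, X5, N2}: 22 + 69 = 91
  {H1, E2} + {V7, X5, N2}: 32 + 69 = 101
  {V7, E2} + {H1, X5, N2}: 46 + 55 = 101
  … (15 splits in total)
Best: vehicle 1 HQ → E2 → HQ = 22; vehicle 2 HQ → H1 → V7 → N2 → X5 → HQ = 69; combined 91.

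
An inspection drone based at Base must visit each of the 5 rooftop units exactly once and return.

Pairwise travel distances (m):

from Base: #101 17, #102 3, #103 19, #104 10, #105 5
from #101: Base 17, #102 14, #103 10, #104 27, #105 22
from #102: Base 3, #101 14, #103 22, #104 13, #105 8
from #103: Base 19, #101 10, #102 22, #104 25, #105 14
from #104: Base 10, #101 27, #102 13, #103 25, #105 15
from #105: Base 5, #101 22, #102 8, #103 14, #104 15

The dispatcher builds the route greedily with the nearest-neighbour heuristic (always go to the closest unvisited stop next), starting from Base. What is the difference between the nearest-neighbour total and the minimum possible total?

Base: #102=3, #105=5, #104=10, #101=17, #103=19 ⇒ #102
#102: #105=8, #104=13, #101=14, #103=22 ⇒ #105
#105: #103=14, #104=15, #101=22 ⇒ #103
#103: #101=10, #104=25 ⇒ #101
#101: #104=27 ⇒ #104
NN route Base → #102 → #105 → #103 → #101 → #104 → Base costs 72.
Optimal: Base → #102 → #101 → #103 → #105 → #104 → Base costs 66 (by enumerating all 60 distinct tours).
Excess = 72 − 66 = 6.

The nearest-neighbour route is 6 m longer than optimal.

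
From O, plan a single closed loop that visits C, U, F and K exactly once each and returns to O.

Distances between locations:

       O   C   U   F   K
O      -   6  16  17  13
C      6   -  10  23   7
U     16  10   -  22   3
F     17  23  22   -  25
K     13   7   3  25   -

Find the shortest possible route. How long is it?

With 4 stops there are 4!/2 = 12 distinct round trips (a route and its reverse cost the same).
O→C→U→F→K→O: 6+10+22+25+13 = 76
O→C→U→K→F→O: 6+10+3+25+17 = 61
O→C→F→U→K→O: 6+23+22+3+13 = 67
O→C→F→K→U→O: 6+23+25+3+16 = 73
O→C→K→U→F→O: 6+7+3+22+17 = 55
O→C→K→F→U→O: 6+7+25+22+16 = 76
O→U→C→F→K→O: 16+10+23+25+13 = 87
O→U→C→K→F→O: 16+10+7+25+17 = 75
O→U→F→C→K→O: 16+22+23+7+13 = 81
O→U→K→C→F→O: 16+3+7+23+17 = 66
O→F→C→U→K→O: 17+23+10+3+13 = 66
O→F→U→C→K→O: 17+22+10+7+13 = 69
The minimum is 55.
One optimal route: O → C → K → U → F → O (or its reverse).

Shortest round trip = 55.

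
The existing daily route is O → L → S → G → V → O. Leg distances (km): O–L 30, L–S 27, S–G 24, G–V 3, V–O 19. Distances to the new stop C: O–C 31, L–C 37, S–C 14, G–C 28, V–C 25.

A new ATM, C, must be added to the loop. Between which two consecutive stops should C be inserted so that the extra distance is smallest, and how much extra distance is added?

Insertion cost between consecutive stops i–j is d(i,C) + d(C,j) − d(i,j):
  between O and L: 31 + 37 − 30 = 38
  between L and S: 37 + 14 − 27 = 24
  between S and G: 14 + 28 − 24 = 18
  between G and V: 28 + 25 − 3 = 50
  between V and O: 25 + 31 − 19 = 37
Cheapest insertion is between S and G, adding 18.
New total = 103 + 18 = 121.

Adding 18 km by placing C on the S–G leg.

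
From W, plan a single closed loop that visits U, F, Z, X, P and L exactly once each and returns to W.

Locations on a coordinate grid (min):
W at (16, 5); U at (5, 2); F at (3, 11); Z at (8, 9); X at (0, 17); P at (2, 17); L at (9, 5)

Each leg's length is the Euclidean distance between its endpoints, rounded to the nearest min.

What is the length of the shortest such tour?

W→U→F→Z→X→P→L→W: 11+9+5+11+2+14+7 = 59
W→U→F→Z→X→L→P→W: 11+9+5+11+15+14+18 = 83
W→U→F→Z→P→X→L→W: 11+9+5+10+2+15+7 = 59
W→U→F→Z→P→L→X→W: 11+9+5+10+14+15+20 = 84
W→U→F→Z→L→X→P→W: 11+9+5+4+15+2+18 = 64
W→U→F→Z→L→P→X→W: 11+9+5+4+14+2+20 = 65
W→U→F→X→Z→P→L→W: 11+9+7+11+10+14+7 = 69
W→U→F→X→Z→L→P→W: 11+9+7+11+4+14+18 = 74
… (352 more)
W→Z→X→P→F→U→L→W: 9+11+2+6+9+5+7 = 49  ← best
The minimum is 49.
One optimal route: W → Z → X → P → F → U → L → W (or its reverse).

Shortest round trip = 49 min.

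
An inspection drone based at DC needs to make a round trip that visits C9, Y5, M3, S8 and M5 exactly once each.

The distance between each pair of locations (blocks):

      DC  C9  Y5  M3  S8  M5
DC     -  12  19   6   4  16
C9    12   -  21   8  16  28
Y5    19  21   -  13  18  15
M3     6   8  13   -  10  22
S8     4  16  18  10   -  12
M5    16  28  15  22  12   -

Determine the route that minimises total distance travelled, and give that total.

64 blocks — the shortest possible round trip.

There are 60 distinct closed tours to check (reversals are equivalent).
DC - C9 - Y5 - M3 - S8 - M5 - DC: 12+21+13+10+12+16 = 84
DC - C9 - Y5 - M3 - M5 - S8 - DC: 12+21+13+22+12+4 = 84
DC - C9 - Y5 - S8 - M3 - M5 - DC: 12+21+18+10+22+16 = 99
DC - C9 - Y5 - S8 - M5 - M3 - DC: 12+21+18+12+22+6 = 91
DC - C9 - Y5 - M5 - M3 - S8 - DC: 12+21+15+22+10+4 = 84
DC - C9 - Y5 - M5 - S8 - M3 - DC: 12+21+15+12+10+6 = 76
DC - C9 - M3 - Y5 - S8 - M5 - DC: 12+8+13+18+12+16 = 79
DC - C9 - M3 - Y5 - M5 - S8 - DC: 12+8+13+15+12+4 = 64
DC - C9 - M3 - S8 - Y5 - M5 - DC: 12+8+10+18+15+16 = 79
DC - C9 - M3 - S8 - M5 - Y5 - DC: 12+8+10+12+15+19 = 76
DC - C9 - M3 - M5 - Y5 - S8 - DC: 12+8+22+15+18+4 = 79
DC - C9 - M3 - M5 - S8 - Y5 - DC: 12+8+22+12+18+19 = 91
DC - C9 - S8 - Y5 - M3 - M5 - DC: 12+16+18+13+22+16 = 97
DC - C9 - S8 - Y5 - M5 - M3 - DC: 12+16+18+15+22+6 = 89
… (46 more)
The minimum is 64.
One optimal route: DC → C9 → M3 → Y5 → M5 → S8 → DC (or its reverse).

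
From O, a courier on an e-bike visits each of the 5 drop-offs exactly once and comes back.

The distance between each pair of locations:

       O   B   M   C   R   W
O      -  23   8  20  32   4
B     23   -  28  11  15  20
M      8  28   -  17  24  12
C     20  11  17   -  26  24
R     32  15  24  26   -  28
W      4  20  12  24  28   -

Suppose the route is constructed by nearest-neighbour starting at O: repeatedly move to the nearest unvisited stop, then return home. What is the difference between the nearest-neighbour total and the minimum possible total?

8 longer than the optimal tour.

From O: W=4, M=8, C=20, B=23, R=32 → choose W (4).
From W: M=12, B=20, C=24, R=28 → choose M (12).
From M: C=17, R=24, B=28 → choose C (17).
From C: B=11, R=26 → choose B (11).
From B: R=15 → choose R (15).
NN route O → W → M → C → B → R → O costs 91.
Optimal: O → M → C → B → R → W → O costs 83 (by enumerating all 60 distinct tours).
Excess = 91 − 83 = 8.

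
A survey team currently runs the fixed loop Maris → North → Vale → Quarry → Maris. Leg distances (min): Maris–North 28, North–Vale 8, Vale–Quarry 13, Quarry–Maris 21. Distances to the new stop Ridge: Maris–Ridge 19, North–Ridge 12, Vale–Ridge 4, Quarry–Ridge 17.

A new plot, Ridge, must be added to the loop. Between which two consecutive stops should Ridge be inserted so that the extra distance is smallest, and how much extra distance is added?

Minimum extra distance: 3 min, inserting Ridge between Maris and North.

Insertion cost between consecutive stops i–j is d(i,Ridge) + d(Ridge,j) − d(i,j):
  between Maris and North: 19 + 12 − 28 = 3
  between North and Vale: 12 + 4 − 8 = 8
  between Vale and Quarry: 4 + 17 − 13 = 8
  between Quarry and Maris: 17 + 19 − 21 = 15
Cheapest insertion is between Maris and North, adding 3.
New total = 70 + 3 = 73.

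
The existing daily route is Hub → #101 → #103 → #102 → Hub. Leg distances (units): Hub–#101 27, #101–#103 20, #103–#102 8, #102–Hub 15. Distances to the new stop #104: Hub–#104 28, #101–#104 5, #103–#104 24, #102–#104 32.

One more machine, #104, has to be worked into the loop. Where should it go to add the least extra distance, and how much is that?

Insertion cost between consecutive stops i–j is d(i,#104) + d(#104,j) − d(i,j):
  between Hub and #101: 28 + 5 − 27 = 6
  between #101 and #103: 5 + 24 − 20 = 9
  between #103 and #102: 24 + 32 − 8 = 48
  between #102 and Hub: 32 + 28 − 15 = 45
Cheapest insertion is between Hub and #101, adding 6.
New total = 70 + 6 = 76.

+6 — insert #104 between Hub and #101.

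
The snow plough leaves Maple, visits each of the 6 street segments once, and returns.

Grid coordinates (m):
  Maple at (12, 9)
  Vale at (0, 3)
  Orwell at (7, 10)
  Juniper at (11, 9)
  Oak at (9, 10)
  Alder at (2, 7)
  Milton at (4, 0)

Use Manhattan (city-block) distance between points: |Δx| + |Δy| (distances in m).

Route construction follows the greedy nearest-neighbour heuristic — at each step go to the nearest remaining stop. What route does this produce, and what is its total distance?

Total distance 44 m via the nearest-neighbour route Maple → Juniper → Oak → Orwell → Alder → Vale → Milton → Maple.

Maple → [Juniper:1 / Oak:4 / Orwell:6 / Alder:12 / Milton:17 / Vale:18] → Juniper (1)
Juniper → [Oak:3 / Orwell:5 / Alder:11 / Milton:16 / Vale:17] → Oak (3)
Oak → [Orwell:2 / Alder:10 / Milton:15 / Vale:16] → Orwell (2)
Orwell → [Alder:8 / Milton:13 / Vale:14] → Alder (8)
Alder → [Vale:6 / Milton:9] → Vale (6)
Vale → [Milton:7] → Milton (7)
Return Milton→Maple: 17.
Total = 1 + 3 + 2 + 8 + 6 + 7 + 17 = 44.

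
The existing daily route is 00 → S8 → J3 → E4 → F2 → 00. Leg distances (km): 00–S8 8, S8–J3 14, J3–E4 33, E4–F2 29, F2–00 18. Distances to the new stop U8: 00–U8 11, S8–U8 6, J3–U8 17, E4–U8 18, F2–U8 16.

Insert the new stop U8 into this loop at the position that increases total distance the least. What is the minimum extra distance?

Insertion cost between consecutive stops i–j is d(i,U8) + d(U8,j) − d(i,j):
  between 00 and S8: 11 + 6 − 8 = 9
  between S8 and J3: 6 + 17 − 14 = 9
  between J3 and E4: 17 + 18 − 33 = 2
  between E4 and F2: 18 + 16 − 29 = 5
  between F2 and 00: 16 + 11 − 18 = 9
Cheapest insertion is between J3 and E4, adding 2.
New total = 102 + 2 = 104.

Adding 2 km by placing U8 on the J3–E4 leg.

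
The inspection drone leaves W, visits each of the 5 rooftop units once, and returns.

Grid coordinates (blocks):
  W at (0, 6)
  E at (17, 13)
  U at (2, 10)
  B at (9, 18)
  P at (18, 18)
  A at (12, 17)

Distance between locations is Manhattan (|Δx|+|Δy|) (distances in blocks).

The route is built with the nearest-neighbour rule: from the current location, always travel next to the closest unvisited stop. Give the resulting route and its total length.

Total distance 62 blocks via the nearest-neighbour route W → U → B → A → P → E → W.

From W: distances to unvisited — U=6, B=21, A=23, E=24, P=30. Nearest is U (6).
From U: distances to unvisited — B=15, A=17, E=18, P=24. Nearest is B (15).
From B: distances to unvisited — A=4, P=9, E=13. Nearest is A (4).
From A: distances to unvisited — P=7, E=9. Nearest is P (7).
From P: distances to unvisited — E=6. Nearest is E (6).
Return E→W: 24.
Total = 6 + 15 + 4 + 7 + 6 + 24 = 62.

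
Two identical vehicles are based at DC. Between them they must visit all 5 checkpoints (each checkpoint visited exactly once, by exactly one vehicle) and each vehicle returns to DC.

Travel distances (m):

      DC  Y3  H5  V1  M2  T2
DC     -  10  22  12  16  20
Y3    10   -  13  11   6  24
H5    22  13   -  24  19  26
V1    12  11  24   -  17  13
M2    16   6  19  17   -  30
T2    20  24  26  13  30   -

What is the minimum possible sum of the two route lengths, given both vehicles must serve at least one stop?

Check every non-empty split of the stops between the two vehicles; for each half take its own optimal tour:
  {Y3} + {H5, V1, M2, T2}: 20 + 86 = 106
  {H5} + {Y3, V1, M2, T2}: 44 + 66 = 110
  {Y3, H5} + {V1, M2, T2}: 45 + 66 = 111
  {V1} + {Y3, H5, M2, T2}: 24 + 81 = 105
  {Y3, V1} + {H5, M2, T2}: 33 + 81 = 114
  {H5, V1} + {Y3, M2, T2}: 58 + 66 = 124
  … (15 splits in total)
  {Y3, H5, M2} + {V1, T2}: 57 + 45 = 102  ← best
Best: vehicle 1 DC → Y3 → M2 → H5 → DC = 57; vehicle 2 DC → V1 → T2 → DC = 45; combined 102.

102 m — the smallest possible combined total.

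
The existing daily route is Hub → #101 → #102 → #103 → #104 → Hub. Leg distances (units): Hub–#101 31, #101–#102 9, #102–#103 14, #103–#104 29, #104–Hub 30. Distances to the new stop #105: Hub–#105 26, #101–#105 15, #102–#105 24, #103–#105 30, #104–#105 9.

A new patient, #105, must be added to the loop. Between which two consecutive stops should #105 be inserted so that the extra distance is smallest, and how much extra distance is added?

Insertion cost between consecutive stops i–j is d(i,#105) + d(#105,j) − d(i,j):
  between Hub and #101: 26 + 15 − 31 = 10
  between #101 and #102: 15 + 24 − 9 = 30
  between #102 and #103: 24 + 30 − 14 = 40
  between #103 and #104: 30 + 9 − 29 = 10
  between #104 and Hub: 9 + 26 − 30 = 5
Cheapest insertion is between #104 and Hub, adding 5.
New total = 113 + 5 = 118.

+5 — insert #105 between #104 and Hub.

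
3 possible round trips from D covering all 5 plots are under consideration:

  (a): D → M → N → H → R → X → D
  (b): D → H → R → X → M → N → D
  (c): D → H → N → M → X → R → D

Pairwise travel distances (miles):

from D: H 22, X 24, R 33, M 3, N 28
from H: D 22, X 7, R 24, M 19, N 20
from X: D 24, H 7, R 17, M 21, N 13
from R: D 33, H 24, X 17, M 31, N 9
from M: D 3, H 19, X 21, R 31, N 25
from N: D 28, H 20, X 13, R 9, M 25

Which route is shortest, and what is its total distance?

(a): 3 + 25 + 20 + 24 + 17 + 24 = 113
(b): 22 + 24 + 17 + 21 + 25 + 28 = 137
(c): 22 + 20 + 25 + 21 + 17 + 33 = 138

113 miles — (a) is the shortest.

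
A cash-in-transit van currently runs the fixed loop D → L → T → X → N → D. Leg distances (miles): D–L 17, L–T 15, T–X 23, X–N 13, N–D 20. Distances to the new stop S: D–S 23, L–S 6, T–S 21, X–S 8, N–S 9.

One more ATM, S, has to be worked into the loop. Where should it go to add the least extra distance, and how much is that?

Insertion cost between consecutive stops i–j is d(i,S) + d(S,j) − d(i,j):
  between D and L: 23 + 6 − 17 = 12
  between L and T: 6 + 21 − 15 = 12
  between T and X: 21 + 8 − 23 = 6
  between X and N: 8 + 9 − 13 = 4
  between N and D: 9 + 23 − 20 = 12
Cheapest insertion is between X and N, adding 4.
New total = 88 + 4 = 92.

Adding 4 miles by placing S on the X–N leg.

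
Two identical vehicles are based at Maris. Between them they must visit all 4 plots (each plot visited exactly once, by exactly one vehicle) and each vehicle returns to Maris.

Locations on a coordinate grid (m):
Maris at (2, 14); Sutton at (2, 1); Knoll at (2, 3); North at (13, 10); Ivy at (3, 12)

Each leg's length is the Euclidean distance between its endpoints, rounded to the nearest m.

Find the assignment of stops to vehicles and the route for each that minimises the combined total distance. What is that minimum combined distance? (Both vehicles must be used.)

Minimum combined distance: 43 m.

Try each way of splitting the stops between the two vehicles (each non-empty) and, for each split, find the best tour for each vehicle:
  {Sutton} + {Knoll, North, Ivy}: 26 + 36 = 62
  {Knoll} + {Sutton, North, Ivy}: 22 + 39 = 61
  {Sutton, Knoll} + {North, Ivy}: 26 + 24 = 50
  {North} + {Sutton, Knoll, Ivy}: 24 + 26 = 50
  {Sutton, North} + {Knoll, Ivy}: 39 + 22 = 61
  {Knoll, North} + {Sutton, Ivy}: 36 + 26 = 62
  … (7 splits in total)
  {Sutton, Knoll, North} + {Ivy}: 39 + 4 = 43  ← best
Best: vehicle 1 Maris → Knoll → Sutton → North → Maris = 39; vehicle 2 Maris → Ivy → Maris = 4; combined 43.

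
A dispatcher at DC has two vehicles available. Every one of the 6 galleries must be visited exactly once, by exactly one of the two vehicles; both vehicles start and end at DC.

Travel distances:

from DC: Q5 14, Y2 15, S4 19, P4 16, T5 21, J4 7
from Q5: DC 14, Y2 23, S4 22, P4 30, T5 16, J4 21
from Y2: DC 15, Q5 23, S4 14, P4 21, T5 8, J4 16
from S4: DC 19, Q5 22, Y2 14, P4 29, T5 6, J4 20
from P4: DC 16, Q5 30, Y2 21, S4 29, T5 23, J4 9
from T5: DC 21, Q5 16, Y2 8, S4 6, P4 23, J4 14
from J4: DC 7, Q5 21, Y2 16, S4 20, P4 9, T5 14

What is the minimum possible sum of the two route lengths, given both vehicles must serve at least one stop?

97 — the smallest possible combined total.

Check every non-empty split of the stops between the two vehicles; for each half take its own optimal tour:
  {Q5} + {Y2, S4, P4, T5, J4}: 28 + 70 = 98
  {Y2} + {Q5, S4, P4, T5, J4}: 30 + 81 = 111
  {Q5, Y2} + {S4, P4, T5, J4}: 52 + 64 = 116
  {S4} + {Q5, Y2, P4, T5, J4}: 38 + 75 = 113
  {Q5, S4} + {Y2, P4, T5, J4}: 55 + 62 = 117
  {Y2, S4} + {Q5, P4, T5, J4}: 48 + 69 = 117
  … (31 splits in total)
  {Q5, Y2, S4, T5} + {P4, J4}: 65 + 32 = 97  ← best
Best: vehicle 1 DC → Q5 → S4 → T5 → Y2 → DC = 65; vehicle 2 DC → P4 → J4 → DC = 32; combined 97.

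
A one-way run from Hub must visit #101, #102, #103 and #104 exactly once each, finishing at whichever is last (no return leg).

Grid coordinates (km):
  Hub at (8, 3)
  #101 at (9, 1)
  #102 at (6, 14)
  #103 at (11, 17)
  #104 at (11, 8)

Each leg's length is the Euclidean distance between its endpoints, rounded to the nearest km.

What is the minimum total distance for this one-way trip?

Minimum one-way distance = 23 km.

There are 4! = 24 possible orderings.
Hub→#101→#102→#103→#104: 2+13+6+9 = 30
Hub→#101→#102→#104→#103: 2+13+8+9 = 32
Hub→#101→#103→#102→#104: 2+16+6+8 = 32
Hub→#101→#103→#104→#102: 2+16+9+8 = 35
Hub→#101→#104→#102→#103: 2+7+8+6 = 23
Hub→#101→#104→#103→#102: 2+7+9+6 = 24
Hub→#102→#101→#103→#104: 11+13+16+9 = 49
Hub→#102→#101→#104→#103: 11+13+7+9 = 40
Hub→#102→#103→#101→#104: 11+6+16+7 = 40
Hub→#102→#103→#104→#101: 11+6+9+7 = 33
Hub→#102→#104→#101→#103: 11+8+7+16 = 42
Hub→#102→#104→#103→#101: 11+8+9+16 = 44
Hub→#103→#101→#102→#104: 14+16+13+8 = 51
Hub→#103→#101→#104→#102: 14+16+7+8 = 45
… (10 more)
The minimum is 23.
One shortest path: Hub → #101 → #104 → #102 → #103.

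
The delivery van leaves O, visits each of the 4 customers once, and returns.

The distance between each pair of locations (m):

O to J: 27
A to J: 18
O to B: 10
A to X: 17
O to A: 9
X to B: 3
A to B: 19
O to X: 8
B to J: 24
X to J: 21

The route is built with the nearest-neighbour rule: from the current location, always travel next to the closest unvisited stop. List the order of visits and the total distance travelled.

From O: distances to unvisited — X=8, A=9, B=10, J=27. Nearest is X (8).
From X: distances to unvisited — B=3, A=17, J=21. Nearest is B (3).
From B: distances to unvisited — A=19, J=24. Nearest is A (19).
From A: distances to unvisited — J=18. Nearest is J (18).
Return J→O: 27.
Total = 8 + 3 + 19 + 18 + 27 = 75.

Nearest-neighbour total = 75 m; route O → X → B → A → J → O.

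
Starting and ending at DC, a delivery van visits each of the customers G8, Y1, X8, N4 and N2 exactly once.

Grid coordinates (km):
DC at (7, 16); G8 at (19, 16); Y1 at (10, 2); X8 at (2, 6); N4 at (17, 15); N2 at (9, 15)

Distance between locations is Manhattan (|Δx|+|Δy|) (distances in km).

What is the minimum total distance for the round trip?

Minimum total distance: 64 km.

There are 60 distinct closed tours to check (reversals are equivalent).
DC-G8-Y1-X8-N4-N2-DC: 12+23+12+24+8+3 = 82
DC-G8-Y1-X8-N2-N4-DC: 12+23+12+16+8+11 = 82
DC-G8-Y1-N4-X8-N2-DC: 12+23+20+24+16+3 = 98
DC-G8-Y1-N4-N2-X8-DC: 12+23+20+8+16+15 = 94
DC-G8-Y1-N2-X8-N4-DC: 12+23+14+16+24+11 = 100
DC-G8-Y1-N2-N4-X8-DC: 12+23+14+8+24+15 = 96
DC-G8-X8-Y1-N4-N2-DC: 12+27+12+20+8+3 = 82
DC-G8-X8-Y1-N2-N4-DC: 12+27+12+14+8+11 = 84
DC-G8-X8-N4-Y1-N2-DC: 12+27+24+20+14+3 = 100
DC-G8-X8-N4-N2-Y1-DC: 12+27+24+8+14+17 = 102
DC-G8-X8-N2-Y1-N4-DC: 12+27+16+14+20+11 = 100
DC-G8-X8-N2-N4-Y1-DC: 12+27+16+8+20+17 = 100
DC-G8-N4-Y1-X8-N2-DC: 12+3+20+12+16+3 = 66
DC-G8-N4-Y1-N2-X8-DC: 12+3+20+14+16+15 = 80
… (46 more)
DC-G8-N4-N2-Y1-X8-DC: 12+3+8+14+12+15 = 64  ← best
The minimum is 64.
One optimal route: DC → G8 → N4 → N2 → Y1 → X8 → DC (or its reverse).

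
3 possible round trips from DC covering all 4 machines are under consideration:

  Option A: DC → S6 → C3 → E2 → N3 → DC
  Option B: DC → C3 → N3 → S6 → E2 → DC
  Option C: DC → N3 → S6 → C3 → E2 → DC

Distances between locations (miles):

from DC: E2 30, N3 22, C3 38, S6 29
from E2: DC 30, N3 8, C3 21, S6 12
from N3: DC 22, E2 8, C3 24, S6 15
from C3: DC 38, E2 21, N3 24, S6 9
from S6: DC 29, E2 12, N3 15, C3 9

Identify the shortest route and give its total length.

Shortest is Option A, total 89 miles.

Option A: 29 + 9 + 21 + 8 + 22 = 89
Option B: 38 + 24 + 15 + 12 + 30 = 119
Option C: 22 + 15 + 9 + 21 + 30 = 97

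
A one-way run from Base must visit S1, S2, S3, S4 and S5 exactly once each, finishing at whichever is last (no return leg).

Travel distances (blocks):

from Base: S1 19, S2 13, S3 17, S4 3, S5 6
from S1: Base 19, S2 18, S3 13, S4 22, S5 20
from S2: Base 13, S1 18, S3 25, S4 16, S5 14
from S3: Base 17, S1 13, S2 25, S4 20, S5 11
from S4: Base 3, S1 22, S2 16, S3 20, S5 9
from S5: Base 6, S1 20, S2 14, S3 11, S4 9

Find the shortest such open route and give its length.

There are 5! = 120 possible orderings.
Base→S1→S2→S3→S4→S5: 19+18+25+20+9 = 91
Base→S1→S2→S3→S5→S4: 19+18+25+11+9 = 82
Base→S1→S2→S4→S3→S5: 19+18+16+20+11 = 84
Base→S1→S2→S4→S5→S3: 19+18+16+9+11 = 73
Base→S1→S2→S5→S3→S4: 19+18+14+11+20 = 82
Base→S1→S2→S5→S4→S3: 19+18+14+9+20 = 80
Base→S1→S3→S2→S4→S5: 19+13+25+16+9 = 82
Base→S1→S3→S2→S5→S4: 19+13+25+14+9 = 80
Base→S1→S3→S4→S2→S5: 19+13+20+16+14 = 82
Base→S1→S3→S4→S5→S2: 19+13+20+9+14 = 75
Base→S1→S3→S5→S2→S4: 19+13+11+14+16 = 73
Base→S1→S3→S5→S4→S2: 19+13+11+9+16 = 68
Base→S1→S4→S2→S3→S5: 19+22+16+25+11 = 93
Base→S1→S4→S2→S5→S3: 19+22+16+14+11 = 82
… (106 more)
Base→S4→S5→S3→S1→S2: 3+9+11+13+18 = 54  ← best
The minimum is 54.
One shortest path: Base → S4 → S5 → S3 → S1 → S2.

Shortest open route: 54 blocks.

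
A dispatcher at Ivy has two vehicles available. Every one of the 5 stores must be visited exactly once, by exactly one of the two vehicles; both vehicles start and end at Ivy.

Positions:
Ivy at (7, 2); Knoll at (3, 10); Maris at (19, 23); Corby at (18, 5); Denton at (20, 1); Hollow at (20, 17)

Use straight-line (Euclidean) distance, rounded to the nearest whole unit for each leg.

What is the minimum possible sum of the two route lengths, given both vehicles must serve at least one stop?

There are 2^4 − 1 = 15 ways to divide the 5 stops into two non-empty groups. For each, the best each vehicle can do is its own shortest tour through its group:
  {Knoll} + {Maris, Corby, Denton, Hollow}: 18 + 59 = 77
  {Maris} + {Knoll, Corby, Denton, Hollow}: 48 + 56 = 104
  {Knoll, Maris} + {Corby, Denton, Hollow}: 54 + 49 = 103
  {Corby} + {Knoll, Maris, Denton, Hollow}: 22 + 65 = 87
  {Knoll, Corby} + {Maris, Denton, Hollow}: 36 + 59 = 95
  {Maris, Corby} + {Knoll, Denton, Hollow}: 53 + 56 = 109
  … (15 splits in total)
Best: vehicle 1 Ivy → Knoll → Ivy = 18; vehicle 2 Ivy → Maris → Hollow → Corby → Denton → Ivy = 59; combined 77.

Minimum combined distance: 77.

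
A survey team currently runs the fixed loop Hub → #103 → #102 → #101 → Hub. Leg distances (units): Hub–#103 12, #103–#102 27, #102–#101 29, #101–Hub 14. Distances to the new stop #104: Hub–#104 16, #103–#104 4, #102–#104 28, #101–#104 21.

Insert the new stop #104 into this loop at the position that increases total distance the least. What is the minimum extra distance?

+5 — insert #104 between #103 and #102.

Insertion cost between consecutive stops i–j is d(i,#104) + d(#104,j) − d(i,j):
  between Hub and #103: 16 + 4 − 12 = 8
  between #103 and #102: 4 + 28 − 27 = 5
  between #102 and #101: 28 + 21 − 29 = 20
  between #101 and Hub: 21 + 16 − 14 = 23
Cheapest insertion is between #103 and #102, adding 5.
New total = 82 + 5 = 87.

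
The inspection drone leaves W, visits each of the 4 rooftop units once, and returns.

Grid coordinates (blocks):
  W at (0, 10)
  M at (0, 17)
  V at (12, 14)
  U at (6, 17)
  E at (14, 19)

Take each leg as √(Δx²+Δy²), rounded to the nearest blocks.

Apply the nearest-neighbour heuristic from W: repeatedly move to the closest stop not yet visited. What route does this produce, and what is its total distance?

W → [M:7 / U:9 / V:13 / E:17] → M (7)
M → [U:6 / V:12 / E:14] → U (6)
U → [V:7 / E:8] → V (7)
V → [E:5] → E (5)
Return E→W: 17.
Total = 7 + 6 + 7 + 5 + 17 = 42.

Nearest-neighbour total = 42 blocks; route W → M → U → V → E → W.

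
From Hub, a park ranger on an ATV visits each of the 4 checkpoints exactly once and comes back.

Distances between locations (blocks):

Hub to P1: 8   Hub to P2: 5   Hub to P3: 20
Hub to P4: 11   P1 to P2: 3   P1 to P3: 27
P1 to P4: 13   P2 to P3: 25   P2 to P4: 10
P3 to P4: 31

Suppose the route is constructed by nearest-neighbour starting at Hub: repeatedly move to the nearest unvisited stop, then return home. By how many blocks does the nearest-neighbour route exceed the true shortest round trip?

Hub: P2=5, P1=8, P4=11, P3=20 ⇒ P2
P2: P1=3, P4=10, P3=25 ⇒ P1
P1: P4=13, P3=27 ⇒ P4
P4: P3=31 ⇒ P3
NN route Hub → P2 → P1 → P4 → P3 → Hub costs 72.
Optimal: Hub → P3 → P1 → P2 → P4 → Hub costs 71 (by enumerating all 12 distinct tours).
Excess = 72 − 71 = 1.

The nearest-neighbour route is 1 blocks longer than optimal.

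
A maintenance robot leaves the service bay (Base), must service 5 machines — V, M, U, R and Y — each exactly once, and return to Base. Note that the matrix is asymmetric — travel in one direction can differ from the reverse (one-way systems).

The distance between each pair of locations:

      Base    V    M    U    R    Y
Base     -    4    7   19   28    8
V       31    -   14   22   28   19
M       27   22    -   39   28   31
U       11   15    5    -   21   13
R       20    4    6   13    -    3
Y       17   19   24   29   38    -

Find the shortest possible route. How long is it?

79 — the shortest possible round trip.

Base→V→M→U→R→Y→Base: 4+14+39+21+3+17 = 98
Base→V→M→U→Y→R→Base: 4+14+39+13+38+20 = 128
Base→V→M→R→U→Y→Base: 4+14+28+13+13+17 = 89
Base→V→M→R→Y→U→Base: 4+14+28+3+29+11 = 89
Base→V→M→Y→U→R→Base: 4+14+31+29+21+20 = 119
Base→V→M→Y→R→U→Base: 4+14+31+38+13+11 = 111
Base→V→U→M→R→Y→Base: 4+22+5+28+3+17 = 79
Base→V→U→M→Y→R→Base: 4+22+5+31+38+20 = 120
Base→V→U→R→M→Y→Base: 4+22+21+6+31+17 = 101
Base→V→U→R→Y→M→Base: 4+22+21+3+24+27 = 101
Base→V→U→Y→M→R→Base: 4+22+13+24+28+20 = 111
Base→V→U→Y→R→M→Base: 4+22+13+38+6+27 = 110
Base→V→R→M→U→Y→Base: 4+28+6+39+13+17 = 107
Base→V→R→M→Y→U→Base: 4+28+6+31+29+11 = 109
… (106 more)
The minimum is 79.
One optimal route: Base → V → U → M → R → Y → Base.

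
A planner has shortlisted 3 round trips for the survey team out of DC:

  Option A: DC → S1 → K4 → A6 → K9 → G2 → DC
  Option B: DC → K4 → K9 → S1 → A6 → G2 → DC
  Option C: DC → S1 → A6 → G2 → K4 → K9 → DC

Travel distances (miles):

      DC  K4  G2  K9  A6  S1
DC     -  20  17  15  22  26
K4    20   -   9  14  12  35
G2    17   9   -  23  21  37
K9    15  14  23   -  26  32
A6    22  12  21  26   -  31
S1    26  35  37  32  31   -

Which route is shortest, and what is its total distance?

Shortest is Option C, total 116 miles.

Option A: 26 + 35 + 12 + 26 + 23 + 17 = 139
Option B: 20 + 14 + 32 + 31 + 21 + 17 = 135
Option C: 26 + 31 + 21 + 9 + 14 + 15 = 116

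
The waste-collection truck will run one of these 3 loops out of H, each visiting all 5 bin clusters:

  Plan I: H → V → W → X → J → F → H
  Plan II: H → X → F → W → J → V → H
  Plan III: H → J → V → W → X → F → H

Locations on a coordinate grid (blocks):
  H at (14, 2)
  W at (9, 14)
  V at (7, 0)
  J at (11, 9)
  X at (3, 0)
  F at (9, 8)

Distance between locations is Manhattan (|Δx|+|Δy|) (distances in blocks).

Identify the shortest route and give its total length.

Plan I: 9 + 16 + 20 + 17 + 3 + 11 = 76
Plan II: 13 + 14 + 6 + 7 + 13 + 9 = 62
Plan III: 10 + 13 + 16 + 20 + 14 + 11 = 84

Shortest is Plan II, total 62 blocks.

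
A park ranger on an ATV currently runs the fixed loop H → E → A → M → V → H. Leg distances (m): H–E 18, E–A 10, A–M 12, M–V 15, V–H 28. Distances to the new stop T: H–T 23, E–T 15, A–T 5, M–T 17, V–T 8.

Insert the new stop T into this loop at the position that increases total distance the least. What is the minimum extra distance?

Insertion cost between consecutive stops i–j is d(i,T) + d(T,j) − d(i,j):
  between H and E: 23 + 15 − 18 = 20
  between E and A: 15 + 5 − 10 = 10
  between A and M: 5 + 17 − 12 = 10
  between M and V: 17 + 8 − 15 = 10
  between V and H: 8 + 23 − 28 = 3
Cheapest insertion is between V and H, adding 3.
New total = 83 + 3 = 86.

Minimum extra distance: 3 m, inserting T between V and H.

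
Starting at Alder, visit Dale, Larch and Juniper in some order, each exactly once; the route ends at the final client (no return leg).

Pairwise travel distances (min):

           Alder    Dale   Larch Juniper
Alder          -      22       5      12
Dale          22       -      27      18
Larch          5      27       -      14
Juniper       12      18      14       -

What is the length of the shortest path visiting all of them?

Shortest open route: 37 min.

There are 3! = 6 possible orderings.
Alder → Dale → Larch → Juniper: 22+27+14 = 63
Alder → Dale → Juniper → Larch: 22+18+14 = 54
Alder → Larch → Dale → Juniper: 5+27+18 = 50
Alder → Larch → Juniper → Dale: 5+14+18 = 37
Alder → Juniper → Dale → Larch: 12+18+27 = 57
Alder → Juniper → Larch → Dale: 12+14+27 = 53
The minimum is 37.
One shortest path: Alder → Larch → Juniper → Dale.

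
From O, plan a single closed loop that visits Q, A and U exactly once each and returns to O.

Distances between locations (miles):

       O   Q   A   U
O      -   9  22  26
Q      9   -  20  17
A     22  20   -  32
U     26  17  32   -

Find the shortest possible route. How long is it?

With 3 stops there are 3!/2 = 3 distinct round trips (a route and its reverse cost the same).
O → Q → A → U → O: 9+20+32+26 = 87
O → Q → U → A → O: 9+17+32+22 = 80
O → A → Q → U → O: 22+20+17+26 = 85
The minimum is 80.
One optimal route: O → Q → U → A → O (or its reverse).

Shortest round trip = 80 miles.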